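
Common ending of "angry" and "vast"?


Word 1: "angry"
Word 2: "vast"
Comparing from end:
  Pos -1: 'y' != 't' (stop)
LCS = "" (length 0)


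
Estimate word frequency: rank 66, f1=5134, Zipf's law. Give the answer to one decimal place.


Zipf's law: f(r) = f(1) / r
f(1) = 5134
f(66) = 5134 / 66
= 77.8 occurrences


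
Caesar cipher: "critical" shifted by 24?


Word: "critical"
Shift: 24
Each letter → (letter + shift) mod 26:
  'c' (2) + 24 = 0 → 'a'
  'r' (17) + 24 = 15 → 'p'
  'i' (8) + 24 = 6 → 'g'
  't' (19) + 24 = 17 → 'r'
  'i' (8) + 24 = 6 → 'g'
  'c' (2) + 24 = 0 → 'a'
  'a' (0) + 24 = 24 → 'y'
  'l' (11) + 24 = 9 → 'j'
Result = "apgrgayj"


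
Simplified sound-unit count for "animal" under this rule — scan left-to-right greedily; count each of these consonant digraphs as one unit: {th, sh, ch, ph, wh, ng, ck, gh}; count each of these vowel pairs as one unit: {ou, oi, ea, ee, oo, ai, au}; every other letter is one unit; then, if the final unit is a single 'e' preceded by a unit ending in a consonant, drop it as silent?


Word: "animal" (6 letters)
Left-to-right scan:
  (1) 'a' (letter)
  (2) 'n' (letter)
  (3) 'i' (letter)
  (4) 'm' (letter)
  (5) 'a' (letter)
  (6) 'l' (letter)
Units from scan: 6
Sound units = 6 units


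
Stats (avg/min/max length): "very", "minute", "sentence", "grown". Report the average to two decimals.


Lengths: "very"=4, "minute"=6, "sentence"=8, "grown"=5
Sum = 23, Count = 4
Average = 23/4 = 5.75
= avg=5.75, min=4, max=8


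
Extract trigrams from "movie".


Word: "movie" (length 5)
Number of trigrams = 5 - 3 + 1 = 3
  Position 0: "mov"
  Position 1: "ovi"
  Position 2: "vie"
Trigrams = "mov", "ovi", "vie"


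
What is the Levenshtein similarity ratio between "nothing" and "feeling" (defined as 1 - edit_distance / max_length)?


Word 1: "nothing" (length 7)
Word 2: "feeling" (length 7)
One optimal edit sequence:
  1. substitute 'n' -> 'f'  (+1)
  2. substitute 'o' -> 'e'  (+1)
  3. substitute 't' -> 'e'  (+1)
  4. substitute 'h' -> 'l'  (+1)
  5. keep 'i'
  6. keep 'n'
  7. keep 'g'
Edit distance = 4
Max length = max(7, 7) = 7
Similarity = 1 - 4/7
= 0.4286


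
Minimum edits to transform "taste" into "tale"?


Word 1: "taste" (length 5)
Word 2: "tale" (length 4)
One optimal edit sequence (insert/delete/substitute each cost 1):
  1. keep 't'
  2. keep 'a'
  3. delete 's'  (+1)
  4. substitute 't' -> 'l'  (+1)
  5. keep 'e'
Total edit operations: 2
Edit distance = 2


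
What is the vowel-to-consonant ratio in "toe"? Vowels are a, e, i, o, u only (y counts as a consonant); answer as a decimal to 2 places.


Word: "toe"
Vowels (a,e,i,o,u): 2
Consonants: 1
Ratio = 2/1
= 2.00


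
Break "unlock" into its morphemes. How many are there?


Word: "unlock"
Morphemes: un- / lock
Each morpheme carries meaning
= 2 morphemes


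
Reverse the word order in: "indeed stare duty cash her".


Original: "indeed stare duty cash her"
Words (1..n): indeed | stare | duty | cash | her
Reversed (n..1): her | cash | duty | stare | indeed
Result = "her cash duty stare indeed"


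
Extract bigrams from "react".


Word: "react" (length 5)
Number of bigrams = 5 - 2 + 1 = 4
  Position 0: "re"
  Position 1: "ea"
  Position 2: "ac"
  Position 3: "ct"
Bigrams = "re", "ea", "ac", "ct"


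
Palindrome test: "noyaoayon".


Word: "noyaoayon"
Reversed: "noyaoayon"
Forward == Backward? noyaoayon == noyaoayon
Palindrome = Yes


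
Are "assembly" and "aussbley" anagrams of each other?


Word 1: "assembly" → sorted: abelmssy
Word 2: "aussbley" → sorted: abelssuy
Same letters? abelmssy != abelssuy
Anagram = No


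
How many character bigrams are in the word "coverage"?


Word: "coverage" (length 8)
Number of 2-grams = length - 2 + 1 = 8 - 2 + 1
= 7


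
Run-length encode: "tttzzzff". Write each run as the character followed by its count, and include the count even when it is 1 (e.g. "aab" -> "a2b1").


String: "tttzzzff"
Scanning for consecutive runs:
  't' x 3
  'z' x 3
  'f' x 2
RLE = "t3z3f2"


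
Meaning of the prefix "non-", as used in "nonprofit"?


Prefix: non-
Example: nonprofit = non- + profit
Meaning = not


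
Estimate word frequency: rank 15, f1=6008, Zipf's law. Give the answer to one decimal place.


Zipf's law: f(r) = f(1) / r
f(1) = 6008
f(15) = 6008 / 15
= 400.5 occurrences


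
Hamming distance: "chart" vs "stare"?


Comparing character by character (same length = 5):
  Pos 0: 'c' vs 's' !=
  Pos 1: 'h' vs 't' !=
  Pos 2: 'a' vs 'a' =
  Pos 3: 'r' vs 'r' =
  Pos 4: 't' vs 'e' !=
Hamming distance = 3


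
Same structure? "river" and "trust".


Pattern of "river": [0, 1, 2, 3, 0]
Pattern of "trust": [0, 1, 2, 3, 0]
Patterns match
Same pattern = Yes


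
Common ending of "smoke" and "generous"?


Word 1: "smoke"
Word 2: "generous"
Comparing from end:
  Pos -1: 'e' != 's' (stop)
LCS = "" (length 0)


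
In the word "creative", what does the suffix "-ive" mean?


Suffix: -ive
As in: creative -> create + -ive, with a spelling change
Meaning = tending to


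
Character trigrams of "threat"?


Word: "threat" (length 6)
Number of trigrams = 6 - 3 + 1 = 4
  Position 0: "thr"
  Position 1: "hre"
  Position 2: "rea"
  Position 3: "eat"
Trigrams = "thr", "hre", "rea", "eat"


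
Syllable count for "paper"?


Word: "paper"
Syllable breakdown: pa-per
Counting: 2 parts
= 2 syllables


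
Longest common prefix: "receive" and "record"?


Word 1: "receive"
Word 2: "record"
Comparing from start:
  Pos 0: 'r' == 'r'
  Pos 1: 'e' == 'e'
  Pos 2: 'c' == 'c'
  Pos 3: 'e' != 'o' (stop)
LCP = "rec" (length 3)


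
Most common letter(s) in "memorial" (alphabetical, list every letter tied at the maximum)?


Word: "memorial"
Letter counts:
  'a': 1
  'e': 1
  'i': 1
  'l': 1
  'm': 2
  'o': 1
  'r': 1
Maximum count = 2
Most frequent = 'm' (2 times each)


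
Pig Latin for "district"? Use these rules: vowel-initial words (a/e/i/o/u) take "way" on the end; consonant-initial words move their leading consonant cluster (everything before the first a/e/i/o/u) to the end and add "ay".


Word: "district"
Starts with consonant(s) → move to end, add 'ay'
Consonant cluster: "d"
Pig Latin = "istrictday"


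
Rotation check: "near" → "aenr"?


Word: "near", Candidate: "aenr"
Method: check if candidate is substring of word+word
"nearnear" contains "aenr"? No
Is rotation = No


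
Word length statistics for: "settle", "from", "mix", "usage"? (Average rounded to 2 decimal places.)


Lengths: "settle"=6, "from"=4, "mix"=3, "usage"=5
Sum = 18, Count = 4
Average = 18/4 = 4.50
= avg=4.50, min=3, max=6


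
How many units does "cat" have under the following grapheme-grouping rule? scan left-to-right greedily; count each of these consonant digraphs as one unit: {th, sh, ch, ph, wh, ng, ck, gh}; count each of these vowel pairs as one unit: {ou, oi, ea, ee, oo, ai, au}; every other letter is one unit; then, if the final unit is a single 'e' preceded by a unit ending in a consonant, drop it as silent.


Word: "cat" (3 letters)
Left-to-right scan:
  (1) 'c' (letter)
  (2) 'a' (letter)
  (3) 't' (letter)
Units from scan: 3
Sound units = 3 units


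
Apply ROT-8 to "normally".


Word: "normally"
Shift: 8
Each letter → (letter + shift) mod 26:
  'n' (13) + 8 = 21 → 'v'
  'o' (14) + 8 = 22 → 'w'
  'r' (17) + 8 = 25 → 'z'
  'm' (12) + 8 = 20 → 'u'
  'a' (0) + 8 = 8 → 'i'
  'l' (11) + 8 = 19 → 't'
  'l' (11) + 8 = 19 → 't'
  'y' (24) + 8 = 6 → 'g'
Result = "vwzuittg"


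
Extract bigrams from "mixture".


Word: "mixture" (length 7)
Number of bigrams = 7 - 2 + 1 = 6
  Position 0: "mi"
  Position 1: "ix"
  Position 2: "xt"
  Position 3: "tu"
  Position 4: "ur"
  Position 5: "re"
Bigrams = "mi", "ix", "xt", "tu", "ur", "re"


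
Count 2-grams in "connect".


Word: "connect" (length 7)
Number of 2-grams = length - 2 + 1 = 7 - 2 + 1
= 6


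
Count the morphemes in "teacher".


Word: "teacher"
Morphemes: teach + -er
Each morpheme carries meaning
= 2 morphemes


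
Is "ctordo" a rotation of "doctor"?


Word: "doctor", Candidate: "ctordo"
Method: check if candidate is substring of word+word
"doctordoctor" contains "ctordo"? Yes
Is rotation = Yes


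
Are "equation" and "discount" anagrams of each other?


Word 1: "equation" → sorted: aeinoqtu
Word 2: "discount" → sorted: cdinostu
Same letters? aeinoqtu != cdinostu
Anagram = No


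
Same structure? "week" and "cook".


Pattern of "week": [0, 1, 1, 2]
Pattern of "cook": [0, 1, 1, 2]
Patterns match
Same pattern = Yes


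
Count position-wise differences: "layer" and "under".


Comparing character by character (same length = 5):
  Pos 0: 'l' vs 'u' !=
  Pos 1: 'a' vs 'n' !=
  Pos 2: 'y' vs 'd' !=
  Pos 3: 'e' vs 'e' =
  Pos 4: 'r' vs 'r' =
Hamming distance = 3


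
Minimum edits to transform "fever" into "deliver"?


Word 1: "fever" (length 5)
Word 2: "deliver" (length 7)
One optimal edit sequence (insert/delete/substitute each cost 1):
  1. substitute 'f' -> 'd'  (+1)
  2. keep 'e'
  3. insert 'l'  (+1)
  4. insert 'i'  (+1)
  5. keep 'v'
  6. keep 'e'
  7. keep 'r'
Total edit operations: 3
Edit distance = 3


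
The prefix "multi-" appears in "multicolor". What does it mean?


Prefix: multi-
Example: multicolor (multi- + color)
Meaning = many


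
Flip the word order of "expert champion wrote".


Original: "expert champion wrote"
Words (1..n): expert | champion | wrote
Reversed (n..1): wrote | champion | expert
Result = "wrote champion expert"


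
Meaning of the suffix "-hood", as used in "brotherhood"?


Suffix: -hood
Example: brotherhood (brother + -hood)
Meaning = state / condition


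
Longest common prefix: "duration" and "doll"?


Word 1: "duration"
Word 2: "doll"
Comparing from start:
  Pos 0: 'd' == 'd'
  Pos 1: 'u' != 'o' (stop)
LCP = "d" (length 1)


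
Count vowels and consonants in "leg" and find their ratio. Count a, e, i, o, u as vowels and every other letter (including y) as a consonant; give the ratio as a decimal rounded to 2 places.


Word: "leg"
Vowels (a,e,i,o,u): 1
Consonants: 2
Ratio = 1/2
= 0.50


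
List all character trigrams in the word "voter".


Word: "voter" (length 5)
Number of trigrams = 5 - 3 + 1 = 3
  Position 0: "vot"
  Position 1: "ote"
  Position 2: "ter"
Trigrams = "vot", "ote", "ter"


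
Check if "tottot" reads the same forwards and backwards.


Word: "tottot"
Reversed: "tottot"
Forward == Backward? tottot == tottot
Palindrome = Yes


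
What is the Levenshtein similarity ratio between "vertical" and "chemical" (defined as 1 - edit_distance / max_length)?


Word 1: "vertical" (length 8)
Word 2: "chemical" (length 8)
One optimal edit sequence:
  1. substitute 'v' -> 'c'  (+1)
  2. substitute 'e' -> 'h'  (+1)
  3. substitute 'r' -> 'e'  (+1)
  4. substitute 't' -> 'm'  (+1)
  5. keep 'i'
  6. keep 'c'
  7. keep 'a'
  8. keep 'l'
Edit distance = 4
Max length = max(8, 8) = 8
Similarity = 1 - 4/8
= 0.5000


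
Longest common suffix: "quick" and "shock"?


Word 1: "quick"
Word 2: "shock"
Comparing from end:
  Pos -1: 'k' == 'k'
  Pos -2: 'c' == 'c'
  Pos -3: 'i' != 'o' (stop)
LCS = "ck" (length 2)


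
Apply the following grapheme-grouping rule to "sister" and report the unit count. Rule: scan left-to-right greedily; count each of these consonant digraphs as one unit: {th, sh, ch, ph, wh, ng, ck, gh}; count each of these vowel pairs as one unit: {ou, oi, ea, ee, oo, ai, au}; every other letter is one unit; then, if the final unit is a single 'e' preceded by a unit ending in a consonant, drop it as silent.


Word: "sister" (6 letters)
Left-to-right scan:
  (1) 's' (letter)
  (2) 'i' (letter)
  (3) 's' (letter)
  (4) 't' (letter)
  (5) 'e' (letter)
  (6) 'r' (letter)
Units from scan: 6
Sound units = 6 units


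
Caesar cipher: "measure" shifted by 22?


Word: "measure"
Shift: 22
Each letter → (letter + shift) mod 26:
  'm' (12) + 22 = 8 → 'i'
  'e' (4) + 22 = 0 → 'a'
  'a' (0) + 22 = 22 → 'w'
  's' (18) + 22 = 14 → 'o'
  'u' (20) + 22 = 16 → 'q'
  'r' (17) + 22 = 13 → 'n'
  'e' (4) + 22 = 0 → 'a'
Result = "iawoqna"


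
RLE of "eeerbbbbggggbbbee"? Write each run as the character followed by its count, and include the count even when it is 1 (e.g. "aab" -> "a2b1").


String: "eeerbbbbggggbbbee"
Scanning for consecutive runs:
  'e' x 3
  'r' x 1
  'b' x 4
  'g' x 4
  'b' x 3
  'e' x 2
RLE = "e3r1b4g4b3e2"


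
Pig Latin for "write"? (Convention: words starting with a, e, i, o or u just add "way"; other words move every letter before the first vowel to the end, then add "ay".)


Word: "write"
Starts with consonant(s) → move to end, add 'ay'
Consonant cluster: "wr"
Pig Latin = "itewray"


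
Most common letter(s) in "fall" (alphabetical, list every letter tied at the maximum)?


Word: "fall"
Letter counts:
  'a': 1
  'f': 1
  'l': 2
Maximum count = 2
Most frequent = 'l' (2 times each)


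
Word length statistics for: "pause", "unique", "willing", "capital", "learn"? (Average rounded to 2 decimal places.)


Lengths: "pause"=5, "unique"=6, "willing"=7, "capital"=7, "learn"=5
Sum = 30, Count = 5
Average = 30/5 = 6.00
= avg=6.00, min=5, max=7


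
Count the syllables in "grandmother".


Word: "grandmother"
Syllable breakdown: grand · moth · er
Counting: 3 parts
= 3 syllables


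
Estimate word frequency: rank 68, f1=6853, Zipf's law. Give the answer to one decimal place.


Zipf's law: f(r) = f(1) / r
f(1) = 6853
f(68) = 6853 / 68
= 100.8 occurrences


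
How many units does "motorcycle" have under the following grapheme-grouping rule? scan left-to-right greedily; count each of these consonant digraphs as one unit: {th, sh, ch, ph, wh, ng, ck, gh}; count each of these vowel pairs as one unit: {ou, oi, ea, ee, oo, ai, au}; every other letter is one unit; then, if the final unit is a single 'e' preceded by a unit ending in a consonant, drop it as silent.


Word: "motorcycle" (10 letters)
Left-to-right scan:
  (1) 'm' (letter)
  (2) 'o' (letter)
  (3) 't' (letter)
  (4) 'o' (letter)
  (5) 'r' (letter)
  (6) 'c' (letter)
  (7) 'y' (letter)
  (8) 'c' (letter)
  (9) 'l' (letter)
  (10) 'e' (letter)
Units from scan: 10
Final unit is 'e' after a consonant -> drop as silent (-1)
Sound units = 9 units


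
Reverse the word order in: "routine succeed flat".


Original: "routine succeed flat"
Words (1..n): routine | succeed | flat
Reversed (n..1): flat | succeed | routine
Result = "flat succeed routine"


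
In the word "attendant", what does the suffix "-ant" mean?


Suffix: -ant
Example: attendant = attend + -ant
Meaning = one who / that which


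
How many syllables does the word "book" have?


Word: "book"
Syllable breakdown: book
Counting: 1 part
= 1 syllable


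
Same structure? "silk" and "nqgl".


Pattern of "silk": [0, 1, 2, 3]
Pattern of "nqgl": [0, 1, 2, 3]
Patterns match
Same pattern = Yes


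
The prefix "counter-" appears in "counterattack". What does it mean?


Prefix: counter-
Example: counterattack (counter- + attack)
Meaning = against / opposite


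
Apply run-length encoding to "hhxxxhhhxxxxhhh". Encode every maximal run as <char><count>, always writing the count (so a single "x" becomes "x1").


String: "hhxxxhhhxxxxhhh"
Scanning for consecutive runs:
  'h' x 2
  'x' x 3
  'h' x 3
  'x' x 4
  'h' x 3
RLE = "h2x3h3x4h3"


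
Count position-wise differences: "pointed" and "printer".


Comparing character by character (same length = 7):
  Pos 0: 'p' vs 'p' =
  Pos 1: 'o' vs 'r' !=
  Pos 2: 'i' vs 'i' =
  Pos 3: 'n' vs 'n' =
  Pos 4: 't' vs 't' =
  Pos 5: 'e' vs 'e' =
  Pos 6: 'd' vs 'r' !=
Hamming distance = 2


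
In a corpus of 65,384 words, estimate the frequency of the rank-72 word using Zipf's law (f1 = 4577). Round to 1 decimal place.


Zipf's law: f(r) = f(1) / r
f(1) = 4577
f(72) = 4577 / 72
= 63.6 occurrences


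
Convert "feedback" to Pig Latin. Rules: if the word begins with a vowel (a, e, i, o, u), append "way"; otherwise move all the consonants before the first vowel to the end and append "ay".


Word: "feedback"
Starts with consonant(s) → move to end, add 'ay'
Consonant cluster: "f"
Pig Latin = "eedbackfay"


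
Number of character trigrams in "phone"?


Word: "phone" (length 5)
Number of 3-grams = length - 3 + 1 = 5 - 3 + 1
= 3


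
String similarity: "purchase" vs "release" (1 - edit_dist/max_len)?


Word 1: "purchase" (length 8)
Word 2: "release" (length 7)
One optimal edit sequence:
  1. delete 'p'  (+1)
  2. substitute 'u' -> 'r'  (+1)
  3. substitute 'r' -> 'e'  (+1)
  4. substitute 'c' -> 'l'  (+1)
  5. substitute 'h' -> 'e'  (+1)
  6. keep 'a'
  7. keep 's'
  8. keep 'e'
Edit distance = 5
Max length = max(8, 7) = 8
Similarity = 1 - 5/8
= 0.3750


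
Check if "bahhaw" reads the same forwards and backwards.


Word: "bahhaw"
Reversed: "wahhab"
Forward == Backward? bahhaw != wahhab
Palindrome = No


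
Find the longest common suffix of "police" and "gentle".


Word 1: "police"
Word 2: "gentle"
Comparing from end:
  Pos -1: 'e' == 'e'
  Pos -2: 'c' != 'l' (stop)
LCS = "e" (length 1)


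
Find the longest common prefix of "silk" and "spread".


Word 1: "silk"
Word 2: "spread"
Comparing from start:
  Pos 0: 's' == 's'
  Pos 1: 'i' != 'p' (stop)
LCP = "s" (length 1)


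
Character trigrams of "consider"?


Word: "consider" (length 8)
Number of trigrams = 8 - 3 + 1 = 6
  Position 0: "con"
  Position 1: "ons"
  Position 2: "nsi"
  Position 3: "sid"
  Position 4: "ide"
  Position 5: "der"
Trigrams = "con", "ons", "nsi", "sid", "ide", "der"


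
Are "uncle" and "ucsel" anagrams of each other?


Word 1: "uncle" → sorted: celnu
Word 2: "ucsel" → sorted: celsu
Same letters? celnu != celsu
Anagram = No


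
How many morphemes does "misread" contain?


Word: "misread"
Morphemes: mis- / read
Each morpheme carries meaning
= 2 morphemes


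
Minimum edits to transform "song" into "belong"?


Word 1: "song" (length 4)
Word 2: "belong" (length 6)
One optimal edit sequence (insert/delete/substitute each cost 1):
  1. insert 'b'  (+1)
  2. insert 'e'  (+1)
  3. substitute 's' -> 'l'  (+1)
  4. keep 'o'
  5. keep 'n'
  6. keep 'g'
Total edit operations: 3
Edit distance = 3


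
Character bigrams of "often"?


Word: "often" (length 5)
Number of bigrams = 5 - 2 + 1 = 4
  Position 0: "of"
  Position 1: "ft"
  Position 2: "te"
  Position 3: "en"
Bigrams = "of", "ft", "te", "en"


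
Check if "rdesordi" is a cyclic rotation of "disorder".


Word: "disorder", Candidate: "rdesordi"
Method: check if candidate is substring of word+word
"disorderdisorder" contains "rdesordi"? No
Is rotation = No


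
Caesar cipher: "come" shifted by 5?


Word: "come"
Shift: 5
Each letter → (letter + shift) mod 26:
  'c' (2) + 5 = 7 → 'h'
  'o' (14) + 5 = 19 → 't'
  'm' (12) + 5 = 17 → 'r'
  'e' (4) + 5 = 9 → 'j'
Result = "htrj"


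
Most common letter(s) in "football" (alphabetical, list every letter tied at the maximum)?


Word: "football"
Letter counts:
  'a': 1
  'b': 1
  'f': 1
  'l': 2
  'o': 2
  't': 1
Maximum count = 2
Most frequent = 'l', 'o' (2 times each)


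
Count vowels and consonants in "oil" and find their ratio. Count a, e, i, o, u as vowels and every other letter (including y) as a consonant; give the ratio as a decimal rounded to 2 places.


Word: "oil"
Vowels (a,e,i,o,u): 2
Consonants: 1
Ratio = 2/1
= 2.00


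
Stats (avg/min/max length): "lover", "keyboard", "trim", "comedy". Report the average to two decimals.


Lengths: "lover"=5, "keyboard"=8, "trim"=4, "comedy"=6
Sum = 23, Count = 4
Average = 23/4 = 5.75
= avg=5.75, min=4, max=8


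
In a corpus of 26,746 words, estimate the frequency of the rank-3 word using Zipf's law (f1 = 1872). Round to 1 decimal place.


Zipf's law: f(r) = f(1) / r
f(1) = 1872
f(3) = 1872 / 3
= 624.0 occurrences


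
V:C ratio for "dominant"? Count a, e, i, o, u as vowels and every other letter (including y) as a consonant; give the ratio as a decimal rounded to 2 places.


Word: "dominant"
Vowels (a,e,i,o,u): 3
Consonants: 5
Ratio = 3/5
= 0.60


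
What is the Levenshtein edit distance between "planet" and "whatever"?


Word 1: "planet" (length 6)
Word 2: "whatever" (length 8)
One optimal edit sequence (insert/delete/substitute each cost 1):
  1. substitute 'p' -> 'w'  (+1)
  2. substitute 'l' -> 'h'  (+1)
  3. keep 'a'
  4. insert 't'  (+1)
  5. insert 'e'  (+1)
  6. substitute 'n' -> 'v'  (+1)
  7. keep 'e'
  8. substitute 't' -> 'r'  (+1)
Total edit operations: 6
Edit distance = 6


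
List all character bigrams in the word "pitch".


Word: "pitch" (length 5)
Number of bigrams = 5 - 2 + 1 = 4
  Position 0: "pi"
  Position 1: "it"
  Position 2: "tc"
  Position 3: "ch"
Bigrams = "pi", "it", "tc", "ch"


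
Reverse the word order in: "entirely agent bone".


Original: "entirely agent bone"
Words (1..n): entirely | agent | bone
Reversed (n..1): bone | agent | entirely
Result = "bone agent entirely"


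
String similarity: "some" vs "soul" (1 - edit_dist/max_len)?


Word 1: "some" (length 4)
Word 2: "soul" (length 4)
One optimal edit sequence:
  1. keep 's'
  2. keep 'o'
  3. substitute 'm' -> 'u'  (+1)
  4. substitute 'e' -> 'l'  (+1)
Edit distance = 2
Max length = max(4, 4) = 4
Similarity = 1 - 2/4
= 0.5000


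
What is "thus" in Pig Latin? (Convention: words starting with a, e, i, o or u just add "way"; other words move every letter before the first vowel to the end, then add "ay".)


Word: "thus"
Starts with consonant(s) → move to end, add 'ay'
Consonant cluster: "th"
Pig Latin = "usthay"


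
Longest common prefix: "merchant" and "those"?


Word 1: "merchant"
Word 2: "those"
Comparing from start:
  Pos 0: 'm' != 't' (stop)
LCP = "" (length 0)


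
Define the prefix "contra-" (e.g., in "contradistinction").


Prefix: contra-
Example: contradistinction (contra- + distinction)
Meaning = against


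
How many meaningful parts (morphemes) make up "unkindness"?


Word: "unkindness"
Morphemes: un- / kind / -ness
Each morpheme carries meaning
= 3 morphemes


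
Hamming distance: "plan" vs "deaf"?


Comparing character by character (same length = 4):
  Pos 0: 'p' vs 'd' !=
  Pos 1: 'l' vs 'e' !=
  Pos 2: 'a' vs 'a' =
  Pos 3: 'n' vs 'f' !=
Hamming distance = 3


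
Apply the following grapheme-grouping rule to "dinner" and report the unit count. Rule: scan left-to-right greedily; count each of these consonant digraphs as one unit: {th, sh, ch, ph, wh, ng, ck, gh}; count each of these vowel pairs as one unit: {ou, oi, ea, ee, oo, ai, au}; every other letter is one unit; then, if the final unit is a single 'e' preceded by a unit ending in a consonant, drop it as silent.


Word: "dinner" (6 letters)
Left-to-right scan:
  (1) 'd' (letter)
  (2) 'i' (letter)
  (3) 'n' (letter)
  (4) 'n' (letter)
  (5) 'e' (letter)
  (6) 'r' (letter)
Units from scan: 6
Sound units = 6 units


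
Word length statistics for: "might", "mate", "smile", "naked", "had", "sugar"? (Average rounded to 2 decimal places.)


Lengths: "might"=5, "mate"=4, "smile"=5, "naked"=5, "had"=3, "sugar"=5
Sum = 27, Count = 6
Average = 27/6 = 4.50
= avg=4.50, min=3, max=5


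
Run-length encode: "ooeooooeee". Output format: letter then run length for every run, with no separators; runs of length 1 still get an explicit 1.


String: "ooeooooeee"
Scanning for consecutive runs:
  'o' x 2
  'e' x 1
  'o' x 4
  'e' x 3
RLE = "o2e1o4e3"


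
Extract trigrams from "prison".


Word: "prison" (length 6)
Number of trigrams = 6 - 3 + 1 = 4
  Position 0: "pri"
  Position 1: "ris"
  Position 2: "iso"
  Position 3: "son"
Trigrams = "pri", "ris", "iso", "son"


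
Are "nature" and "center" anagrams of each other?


Word 1: "nature" → sorted: aenrtu
Word 2: "center" → sorted: ceenrt
Same letters? aenrtu != ceenrt
Anagram = No


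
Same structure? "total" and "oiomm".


Pattern of "total": [0, 1, 0, 2, 3]
Pattern of "oiomm": [0, 1, 0, 2, 2]
Patterns do not match
Same pattern = No


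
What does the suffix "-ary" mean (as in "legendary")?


Suffix: -ary
Example: legendary = legend + -ary
Meaning = relating to


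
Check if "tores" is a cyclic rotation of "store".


Word: "store", Candidate: "tores"
Method: check if candidate is substring of word+word
"storestore" contains "tores"? Yes
Is rotation = Yes


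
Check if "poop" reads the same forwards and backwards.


Word: "poop"
Reversed: "poop"
Forward == Backward? poop == poop
Palindrome = Yes


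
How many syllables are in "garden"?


Word: "garden"
Syllable breakdown: gar | den
Counting: 2 parts
= 2 syllables


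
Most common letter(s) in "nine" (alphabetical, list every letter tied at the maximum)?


Word: "nine"
Letter counts:
  'e': 1
  'i': 1
  'n': 2
Maximum count = 2
Most frequent = 'n' (2 times each)


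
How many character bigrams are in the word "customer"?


Word: "customer" (length 8)
Number of 2-grams = length - 2 + 1 = 8 - 2 + 1
= 7


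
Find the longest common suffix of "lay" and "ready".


Word 1: "lay"
Word 2: "ready"
Comparing from end:
  Pos -1: 'y' == 'y'
  Pos -2: 'a' != 'd' (stop)
LCS = "y" (length 1)


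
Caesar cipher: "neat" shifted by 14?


Word: "neat"
Shift: 14
Each letter → (letter + shift) mod 26:
  'n' (13) + 14 = 1 → 'b'
  'e' (4) + 14 = 18 → 's'
  'a' (0) + 14 = 14 → 'o'
  't' (19) + 14 = 7 → 'h'
Result = "bsoh"


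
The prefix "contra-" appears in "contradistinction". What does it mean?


Prefix: contra-
As in: contradistinction -> contra- + distinction
Meaning = against


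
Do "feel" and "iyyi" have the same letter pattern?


Pattern of "feel": [0, 1, 1, 2]
Pattern of "iyyi": [0, 1, 1, 0]
Patterns do not match
Same pattern = No


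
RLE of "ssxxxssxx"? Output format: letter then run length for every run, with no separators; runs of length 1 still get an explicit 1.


String: "ssxxxssxx"
Scanning for consecutive runs:
  's' x 2
  'x' x 3
  's' x 2
  'x' x 2
RLE = "s2x3s2x2"


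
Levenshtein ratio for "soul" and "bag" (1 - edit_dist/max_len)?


Word 1: "soul" (length 4)
Word 2: "bag" (length 3)
One optimal edit sequence:
  1. delete 's'  (+1)
  2. substitute 'o' -> 'b'  (+1)
  3. substitute 'u' -> 'a'  (+1)
  4. substitute 'l' -> 'g'  (+1)
Edit distance = 4
Max length = max(4, 3) = 4
Similarity = 1 - 4/4
= 0.0000


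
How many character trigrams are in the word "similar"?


Word: "similar" (length 7)
Number of 3-grams = length - 3 + 1 = 7 - 3 + 1
= 5


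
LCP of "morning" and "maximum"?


Word 1: "morning"
Word 2: "maximum"
Comparing from start:
  Pos 0: 'm' == 'm'
  Pos 1: 'o' != 'a' (stop)
LCP = "m" (length 1)


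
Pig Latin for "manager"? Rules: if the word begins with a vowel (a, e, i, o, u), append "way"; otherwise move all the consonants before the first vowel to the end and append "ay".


Word: "manager"
Starts with consonant(s) → move to end, add 'ay'
Consonant cluster: "m"
Pig Latin = "anagermay"


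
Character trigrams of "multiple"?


Word: "multiple" (length 8)
Number of trigrams = 8 - 3 + 1 = 6
  Position 0: "mul"
  Position 1: "ult"
  Position 2: "lti"
  Position 3: "tip"
  Position 4: "ipl"
  Position 5: "ple"
Trigrams = "mul", "ult", "lti", "tip", "ipl", "ple"


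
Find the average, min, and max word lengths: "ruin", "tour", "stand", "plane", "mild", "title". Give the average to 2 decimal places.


Lengths: "ruin"=4, "tour"=4, "stand"=5, "plane"=5, "mild"=4, "title"=5
Sum = 27, Count = 6
Average = 27/6 = 4.50
= avg=4.50, min=4, max=5


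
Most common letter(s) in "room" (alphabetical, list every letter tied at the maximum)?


Word: "room"
Letter counts:
  'm': 1
  'o': 2
  'r': 1
Maximum count = 2
Most frequent = 'o' (2 times each)


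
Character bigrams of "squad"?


Word: "squad" (length 5)
Number of bigrams = 5 - 2 + 1 = 4
  Position 0: "sq"
  Position 1: "qu"
  Position 2: "ua"
  Position 3: "ad"
Bigrams = "sq", "qu", "ua", "ad"


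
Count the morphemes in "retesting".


Word: "retesting"
Morphemes: re- + test + -ing
Each morpheme carries meaning
= 3 morphemes


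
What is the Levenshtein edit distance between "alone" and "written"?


Word 1: "alone" (length 5)
Word 2: "written" (length 7)
One optimal edit sequence (insert/delete/substitute each cost 1):
  1. insert 'w'  (+1)
  2. substitute 'a' -> 'r'  (+1)
  3. substitute 'l' -> 'i'  (+1)
  4. substitute 'o' -> 't'  (+1)
  5. substitute 'n' -> 't'  (+1)
  6. keep 'e'
  7. insert 'n'  (+1)
Total edit operations: 6
Edit distance = 6


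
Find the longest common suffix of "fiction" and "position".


Word 1: "fiction"
Word 2: "position"
Comparing from end:
  Pos -1: 'n' == 'n'
  Pos -2: 'o' == 'o'
  Pos -3: 'i' == 'i'
  Pos -4: 't' == 't'
  Pos -5: 'c' != 'i' (stop)
LCS = "tion" (length 4)


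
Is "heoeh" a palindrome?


Word: "heoeh"
Reversed: "heoeh"
Forward == Backward? heoeh == heoeh
Palindrome = Yes


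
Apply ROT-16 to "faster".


Word: "faster"
Shift: 16
Each letter → (letter + shift) mod 26:
  'f' (5) + 16 = 21 → 'v'
  'a' (0) + 16 = 16 → 'q'
  's' (18) + 16 = 8 → 'i'
  't' (19) + 16 = 9 → 'j'
  'e' (4) + 16 = 20 → 'u'
  'r' (17) + 16 = 7 → 'h'
Result = "vqijuh"


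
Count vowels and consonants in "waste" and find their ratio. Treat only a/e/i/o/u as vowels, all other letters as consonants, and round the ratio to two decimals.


Word: "waste"
Vowels (a,e,i,o,u): 2
Consonants: 3
Ratio = 2/3
= 0.67


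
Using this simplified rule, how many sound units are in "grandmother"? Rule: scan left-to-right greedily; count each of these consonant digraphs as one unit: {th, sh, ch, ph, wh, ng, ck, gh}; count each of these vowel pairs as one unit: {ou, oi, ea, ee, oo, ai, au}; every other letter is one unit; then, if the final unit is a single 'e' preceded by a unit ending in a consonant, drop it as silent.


Word: "grandmother" (11 letters)
Left-to-right scan:
  (1) 'g' (letter)
  (2) 'r' (letter)
  (3) 'a' (letter)
  (4) 'n' (letter)
  (5) 'd' (letter)
  (6) 'm' (letter)
  (7) 'o' (letter)
  (8) 'th' (digraph)
  (9) 'e' (letter)
  (10) 'r' (letter)
Units from scan: 10
Sound units = 10 units


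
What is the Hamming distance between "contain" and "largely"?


Comparing character by character (same length = 7):
  Pos 0: 'c' vs 'l' !=
  Pos 1: 'o' vs 'a' !=
  Pos 2: 'n' vs 'r' !=
  Pos 3: 't' vs 'g' !=
  Pos 4: 'a' vs 'e' !=
  Pos 5: 'i' vs 'l' !=
  Pos 6: 'n' vs 'y' !=
Hamming distance = 7


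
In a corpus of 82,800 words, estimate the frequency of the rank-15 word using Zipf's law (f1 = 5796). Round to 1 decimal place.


Zipf's law: f(r) = f(1) / r
f(1) = 5796
f(15) = 5796 / 15
= 386.4 occurrences


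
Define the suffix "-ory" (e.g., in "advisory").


Suffix: -ory
Example: advisory (advise + -ory, with a spelling change)
Meaning = relating to / place for


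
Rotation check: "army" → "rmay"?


Word: "army", Candidate: "rmay"
Method: check if candidate is substring of word+word
"armyarmy" contains "rmay"? No
Is rotation = No


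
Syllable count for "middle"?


Word: "middle"
Syllable breakdown: mid · dle
Counting: 2 parts
= 2 syllables


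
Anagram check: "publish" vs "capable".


Word 1: "publish" → sorted: bhilpsu
Word 2: "capable" → sorted: aabcelp
Same letters? bhilpsu != aabcelp
Anagram = No


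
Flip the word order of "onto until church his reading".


Original: "onto until church his reading"
Words (1..n): onto | until | church | his | reading
Reversed (n..1): reading | his | church | until | onto
Result = "reading his church until onto"


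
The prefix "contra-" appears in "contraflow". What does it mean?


Prefix: contra-
Example: contraflow (contra- + flow)
Meaning = against


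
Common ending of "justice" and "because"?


Word 1: "justice"
Word 2: "because"
Comparing from end:
  Pos -1: 'e' == 'e'
  Pos -2: 'c' != 's' (stop)
LCS = "e" (length 1)


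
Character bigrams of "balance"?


Word: "balance" (length 7)
Number of bigrams = 7 - 2 + 1 = 6
  Position 0: "ba"
  Position 1: "al"
  Position 2: "la"
  Position 3: "an"
  Position 4: "nc"
  Position 5: "ce"
Bigrams = "ba", "al", "la", "an", "nc", "ce"


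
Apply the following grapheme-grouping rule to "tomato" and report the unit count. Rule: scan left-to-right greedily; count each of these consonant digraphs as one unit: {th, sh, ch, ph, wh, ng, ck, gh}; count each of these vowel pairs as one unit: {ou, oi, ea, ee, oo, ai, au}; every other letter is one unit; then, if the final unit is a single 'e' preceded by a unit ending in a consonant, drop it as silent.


Word: "tomato" (6 letters)
Left-to-right scan:
  [1] 't' (letter)
  [2] 'o' (letter)
  [3] 'm' (letter)
  [4] 'a' (letter)
  [5] 't' (letter)
  [6] 'o' (letter)
Units from scan: 6
Sound units = 6 units


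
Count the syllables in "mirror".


Word: "mirror"
Syllable breakdown: mir · ror
Counting: 2 parts
= 2 syllables


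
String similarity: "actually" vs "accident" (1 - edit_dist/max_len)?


Word 1: "actually" (length 8)
Word 2: "accident" (length 8)
One optimal edit sequence:
  1. keep 'a'
  2. keep 'c'
  3. substitute 't' -> 'c'  (+1)
  4. substitute 'u' -> 'i'  (+1)
  5. substitute 'a' -> 'd'  (+1)
  6. substitute 'l' -> 'e'  (+1)
  7. substitute 'l' -> 'n'  (+1)
  8. substitute 'y' -> 't'  (+1)
Edit distance = 6
Max length = max(8, 8) = 8
Similarity = 1 - 6/8
= 0.2500


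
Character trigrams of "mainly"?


Word: "mainly" (length 6)
Number of trigrams = 6 - 3 + 1 = 4
  Position 0: "mai"
  Position 1: "ain"
  Position 2: "inl"
  Position 3: "nly"
Trigrams = "mai", "ain", "inl", "nly"


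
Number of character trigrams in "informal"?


Word: "informal" (length 8)
Number of 3-grams = length - 3 + 1 = 8 - 3 + 1
= 6


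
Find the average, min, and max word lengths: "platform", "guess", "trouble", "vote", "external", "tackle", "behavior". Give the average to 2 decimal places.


Lengths: "platform"=8, "guess"=5, "trouble"=7, "vote"=4, "external"=8, "tackle"=6, "behavior"=8
Sum = 46, Count = 7
Average = 46/7 = 6.57
= avg=6.57, min=4, max=8


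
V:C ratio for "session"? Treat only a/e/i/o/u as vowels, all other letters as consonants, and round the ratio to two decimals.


Word: "session"
Vowels (a,e,i,o,u): 3
Consonants: 4
Ratio = 3/4
= 0.75


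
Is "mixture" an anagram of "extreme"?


Word 1: "extreme" → sorted: eeemrtx
Word 2: "mixture" → sorted: eimrtux
Same letters? eeemrtx != eimrtux
Anagram = No


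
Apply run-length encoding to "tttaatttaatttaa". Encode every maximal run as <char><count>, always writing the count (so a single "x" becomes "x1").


String: "tttaatttaatttaa"
Scanning for consecutive runs:
  't' x 3
  'a' x 2
  't' x 3
  'a' x 2
  't' x 3
  'a' x 2
RLE = "t3a2t3a2t3a2"


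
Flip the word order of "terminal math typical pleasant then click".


Original: "terminal math typical pleasant then click"
Words (1..n): terminal | math | typical | pleasant | then | click
Reversed (n..1): click | then | pleasant | typical | math | terminal
Result = "click then pleasant typical math terminal"


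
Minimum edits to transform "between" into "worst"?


Word 1: "between" (length 7)
Word 2: "worst" (length 5)
One optimal edit sequence (insert/delete/substitute each cost 1):
  1. delete 'b'  (+1)
  2. delete 'e'  (+1)
  3. substitute 't' -> 'w'  (+1)
  4. substitute 'w' -> 'o'  (+1)
  5. substitute 'e' -> 'r'  (+1)
  6. substitute 'e' -> 's'  (+1)
  7. substitute 'n' -> 't'  (+1)
Total edit operations: 7
Edit distance = 7


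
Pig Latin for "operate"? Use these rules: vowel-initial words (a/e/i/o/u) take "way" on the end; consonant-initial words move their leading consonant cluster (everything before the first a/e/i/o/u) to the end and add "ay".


Word: "operate"
Starts with vowel → add 'way'
Pig Latin = "operateway"


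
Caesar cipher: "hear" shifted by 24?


Word: "hear"
Shift: 24
Each letter → (letter + shift) mod 26:
  'h' (7) + 24 = 5 → 'f'
  'e' (4) + 24 = 2 → 'c'
  'a' (0) + 24 = 24 → 'y'
  'r' (17) + 24 = 15 → 'p'
Result = "fcyp"


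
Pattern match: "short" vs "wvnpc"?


Pattern of "short": [0, 1, 2, 3, 4]
Pattern of "wvnpc": [0, 1, 2, 3, 4]
Patterns match
Same pattern = Yes


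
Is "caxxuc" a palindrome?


Word: "caxxuc"
Reversed: "cuxxac"
Forward == Backward? caxxuc != cuxxac
Palindrome = No


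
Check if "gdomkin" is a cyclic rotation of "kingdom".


Word: "kingdom", Candidate: "gdomkin"
Method: check if candidate is substring of word+word
"kingdomkingdom" contains "gdomkin"? Yes
Is rotation = Yes


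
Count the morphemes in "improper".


Word: "improper"
Morphemes: im- + proper
Each morpheme carries meaning
= 2 morphemes


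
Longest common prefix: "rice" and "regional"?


Word 1: "rice"
Word 2: "regional"
Comparing from start:
  Pos 0: 'r' == 'r'
  Pos 1: 'i' != 'e' (stop)
LCP = "r" (length 1)


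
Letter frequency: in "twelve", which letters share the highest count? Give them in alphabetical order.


Word: "twelve"
Letter counts:
  'e': 2
  'l': 1
  't': 1
  'v': 1
  'w': 1
Maximum count = 2
Most frequent = 'e' (2 times each)


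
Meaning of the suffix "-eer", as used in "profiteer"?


Suffix: -eer
As in: profiteer -> profit + -eer
Meaning = one who is concerned with


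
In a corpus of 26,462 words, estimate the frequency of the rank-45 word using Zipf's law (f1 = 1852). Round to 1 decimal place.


Zipf's law: f(r) = f(1) / r
f(1) = 1852
f(45) = 1852 / 45
= 41.2 occurrences


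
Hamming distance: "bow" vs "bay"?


Comparing character by character (same length = 3):
  Pos 0: 'b' vs 'b' =
  Pos 1: 'o' vs 'a' !=
  Pos 2: 'w' vs 'y' !=
Hamming distance = 2


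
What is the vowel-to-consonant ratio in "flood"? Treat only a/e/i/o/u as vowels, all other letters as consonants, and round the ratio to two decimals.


Word: "flood"
Vowels (a,e,i,o,u): 2
Consonants: 3
Ratio = 2/3
= 0.67


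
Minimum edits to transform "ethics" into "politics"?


Word 1: "ethics" (length 6)
Word 2: "politics" (length 8)
One optimal edit sequence (insert/delete/substitute each cost 1):
  1. insert 'p'  (+1)
  2. insert 'o'  (+1)
  3. substitute 'e' -> 'l'  (+1)
  4. substitute 't' -> 'i'  (+1)
  5. substitute 'h' -> 't'  (+1)
  6. keep 'i'
  7. keep 'c'
  8. keep 's'
Total edit operations: 5
Edit distance = 5


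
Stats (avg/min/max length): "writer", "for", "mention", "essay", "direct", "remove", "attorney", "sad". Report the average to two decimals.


Lengths: "writer"=6, "for"=3, "mention"=7, "essay"=5, "direct"=6, "remove"=6, "attorney"=8, "sad"=3
Sum = 44, Count = 8
Average = 44/8 = 5.50
= avg=5.50, min=3, max=8


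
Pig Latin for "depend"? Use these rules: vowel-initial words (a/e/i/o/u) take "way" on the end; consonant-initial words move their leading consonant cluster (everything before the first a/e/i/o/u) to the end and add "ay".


Word: "depend"
Starts with consonant(s) → move to end, add 'ay'
Consonant cluster: "d"
Pig Latin = "ependday"


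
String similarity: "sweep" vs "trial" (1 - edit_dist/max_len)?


Word 1: "sweep" (length 5)
Word 2: "trial" (length 5)
One optimal edit sequence:
  1. substitute 's' -> 't'  (+1)
  2. substitute 'w' -> 'r'  (+1)
  3. substitute 'e' -> 'i'  (+1)
  4. substitute 'e' -> 'a'  (+1)
  5. substitute 'p' -> 'l'  (+1)
Edit distance = 5
Max length = max(5, 5) = 5
Similarity = 1 - 5/5
= 0.0000


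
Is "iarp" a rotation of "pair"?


Word: "pair", Candidate: "iarp"
Method: check if candidate is substring of word+word
"pairpair" contains "iarp"? No
Is rotation = No


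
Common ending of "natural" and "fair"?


Word 1: "natural"
Word 2: "fair"
Comparing from end:
  Pos -1: 'l' != 'r' (stop)
LCS = "" (length 0)
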